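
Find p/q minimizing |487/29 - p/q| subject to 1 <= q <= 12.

Expand x = 487/29 as a continued fraction with the Euclidean algorithm:
  487 = 16*29 + 23, so a_0 = 16.
  29 = 1*23 + 6, so a_1 = 1.
  23 = 3*6 + 5, so a_2 = 3.
  6 = 1*5 + 1, so a_3 = 1.
  5 = 5*1 + 0, so a_4 = 5.
so x = [16; 1, 3, 1, 5].
Convergents (p_i = a_i*p_{i-1} + p_{i-2}, q_i = a_i*q_{i-1} + q_{i-2} with p_{-2}=0, p_{-1}=1, q_{-2}=1, q_{-1}=0), until the denominator exceeds 12:
  i=0: a_0=16, p_0 = 16*1 + 0 = 16, q_0 = 16*0 + 1 = 1.
  i=1: a_1=1, p_1 = 1*16 + 1 = 17, q_1 = 1*1 + 0 = 1.
  i=2: a_2=3, p_2 = 3*17 + 16 = 67, q_2 = 3*1 + 1 = 4.
  i=3: a_3=1, p_3 = 1*67 + 17 = 84, q_3 = 1*4 + 1 = 5.
  i=4: a_4=5, p_4 = 5*84 + 67 = 487, q_4 = 5*5 + 4 = 29.
q_4 = 29 > 12, so the last convergent with denominator <= 12 is p_3/q_3 = 84/5.
The closest fraction with denominator <= 12 is either p_3/q_3 or the intermediate fraction (k*p_3 + p_2)/(k*q_3 + q_2) with the largest k >= 1 whose denominator stays <= 12; these approach x as k grows, and every other convergent or intermediate fraction in range is farther away.
Largest k: floor((12 - q_2)/q_3) = floor((12 - 4)/5) = 1.
That gives (1*84 + 67)/(1*5 + 4) = 151/9.
Compare the errors: |x - 84/5| = |487*5 - 84*29|/(29*5) = 1/145, and |x - 151/9| = |487*9 - 151*29|/(29*9) = 4/261.
Cross-multiplying, 1*261 = 261 < 580 = 4*145, so 1/145 is smaller: the convergent 84/5 is closer to x than 151/9.

84/5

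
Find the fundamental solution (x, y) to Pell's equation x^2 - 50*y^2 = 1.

First expand sqrt(50) as a continued fraction. With x_i = (sqrt(50) + m_i)/d_i and (m_0, d_0) = (0, 1): a_0 = floor(sqrt(50)) = 7, since 7^2 = 49 <= 50 < 64 = 8^2.
Iterate m_{i+1} = d_i*a_i - m_i, d_{i+1} = (50 - m_{i+1}^2)/d_i, a_{i+1} = floor((a_0 + m_{i+1})/d_{i+1}):
  m_1 = 1*7 - 0 = 7, d_1 = (50 - 7^2)/1 = 1/1 = 1, a_1 = floor((7 + 7)/1) = 14.
  m_2 = 1*14 - 7 = 7, d_2 = (50 - 7^2)/1 = 1/1 = 1: (m_2, d_2) = (m_1, d_1) = (7, 1), so from here the quotient a_1 repeats; the period length is 1.
So sqrt(50) = [7; (14)] with period length k = 1.
k is odd, so (p_{k-1}, q_{k-1}) only solves x^2 - 50y^2 = -1 and the fundamental solution of x^2 - 50y^2 = 1 is (p_{2k-1}, q_{2k-1}) = (p_1, q_1); compute convergents through index 1, running through the period twice.
Convergents (p_i = a_i*p_{i-1} + p_{i-2}, q_i = a_i*q_{i-1} + q_{i-2} with p_{-2}=0, p_{-1}=1, q_{-2}=1, q_{-1}=0):
  i=0: a_0=7, p_0 = 7*1 + 0 = 7, q_0 = 7*0 + 1 = 1.
  i=1: a_1=14, p_1 = 14*7 + 1 = 99, q_1 = 14*1 + 0 = 14.
Indeed p_0^2 - 50*q_0^2 = 49 - 50 = -1, not +1.
Check: 99^2 - 50*14^2 = 9801 - 9800 = 1, so (x, y) = (99, 14) solves the equation, and by the theorem it is the least positive solution.

(x, y) = (99, 14)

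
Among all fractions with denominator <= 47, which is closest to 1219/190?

Expand x = 1219/190 as a continued fraction with the Euclidean algorithm:
  1219 = 6*190 + 79, so a_0 = 6.
  190 = 2*79 + 32, so a_1 = 2.
  79 = 2*32 + 15, so a_2 = 2.
  32 = 2*15 + 2, so a_3 = 2.
  15 = 7*2 + 1, so a_4 = 7.
  2 = 2*1 + 0, so a_5 = 2.
so x = [6; 2, 2, 2, 7, 2].
Convergents (p_i = a_i*p_{i-1} + p_{i-2}, q_i = a_i*q_{i-1} + q_{i-2} with p_{-2}=0, p_{-1}=1, q_{-2}=1, q_{-1}=0), until the denominator exceeds 47:
  i=0: a_0=6, p_0 = 6*1 + 0 = 6, q_0 = 6*0 + 1 = 1.
  i=1: a_1=2, p_1 = 2*6 + 1 = 13, q_1 = 2*1 + 0 = 2.
  i=2: a_2=2, p_2 = 2*13 + 6 = 32, q_2 = 2*2 + 1 = 5.
  i=3: a_3=2, p_3 = 2*32 + 13 = 77, q_3 = 2*5 + 2 = 12.
  i=4: a_4=7, p_4 = 7*77 + 32 = 571, q_4 = 7*12 + 5 = 89.
q_4 = 89 > 47, so the last convergent with denominator <= 47 is p_3/q_3 = 77/12.
The closest fraction with denominator <= 47 is either p_3/q_3 or the intermediate fraction (k*p_3 + p_2)/(k*q_3 + q_2) with the largest k >= 1 whose denominator stays <= 47; these approach x as k grows, and every other convergent or intermediate fraction in range is farther away.
Largest k: floor((47 - q_2)/q_3) = floor((47 - 5)/12) = 3.
That gives (3*77 + 32)/(3*12 + 5) = 263/41.
Compare the errors: |x - 77/12| = |1219*12 - 77*190|/(190*12) = 2/2280, and |x - 263/41| = |1219*41 - 263*190|/(190*41) = 9/7790.
Cross-multiplying, 2*7790 = 15580 < 20520 = 9*2280, so 2/2280 is smaller: the convergent 77/12 is closer to x than 263/41.

77/12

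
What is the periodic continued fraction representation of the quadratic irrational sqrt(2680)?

Write x_i = (sqrt(2680) + m_i)/d_i with (m_0, d_0) = (0, 1). a_0 = floor(sqrt(2680)) = 51, since 51^2 = 2601 <= 2680 < 2704 = 52^2.
Iterate m_{i+1} = d_i*a_i - m_i, d_{i+1} = (2680 - m_{i+1}^2)/d_i, a_{i+1} = floor((a_0 + m_{i+1})/d_{i+1}):
  m_1 = 1*51 - 0 = 51, d_1 = (2680 - 51^2)/1 = 79/1 = 79, a_1 = floor((51 + 51)/79) = 1.
  m_2 = 79*1 - 51 = 28, d_2 = (2680 - 28^2)/79 = 1896/79 = 24, a_2 = floor((51 + 28)/24) = 3.
  m_3 = 24*3 - 28 = 44, d_3 = (2680 - 44^2)/24 = 744/24 = 31, a_3 = floor((51 + 44)/31) = 3.
  m_4 = 31*3 - 44 = 49, d_4 = (2680 - 49^2)/31 = 279/31 = 9, a_4 = floor((51 + 49)/9) = 11.
  m_5 = 9*11 - 49 = 50, d_5 = (2680 - 50^2)/9 = 180/9 = 20, a_5 = floor((51 + 50)/20) = 5.
  m_6 = 20*5 - 50 = 50, d_6 = (2680 - 50^2)/20 = 180/20 = 9, a_6 = floor((51 + 50)/9) = 11.
  m_7 = 9*11 - 50 = 49, d_7 = (2680 - 49^2)/9 = 279/9 = 31, a_7 = floor((51 + 49)/31) = 3.
  m_8 = 31*3 - 49 = 44, d_8 = (2680 - 44^2)/31 = 744/31 = 24, a_8 = floor((51 + 44)/24) = 3.
  m_9 = 24*3 - 44 = 28, d_9 = (2680 - 28^2)/24 = 1896/24 = 79, a_9 = floor((51 + 28)/79) = 1.
  m_10 = 79*1 - 28 = 51, d_10 = (2680 - 51^2)/79 = 79/79 = 1, a_10 = floor((51 + 51)/1) = 102.
  m_11 = 1*102 - 51 = 51, d_11 = (2680 - 51^2)/1 = 79/1 = 79: (m_11, d_11) = (m_1, d_1) = (51, 79), so from here the quotients repeat a_1, ..., a_10; the period length is 10.
Hence the expansion of sqrt(2680) is a_0 = 51 followed by the repeating block 1, 3, 3, 11, 5, 11, 3, 3, 1, 102 (period 10).

[51; (1, 3, 3, 11, 5, 11, 3, 3, 1, 102)]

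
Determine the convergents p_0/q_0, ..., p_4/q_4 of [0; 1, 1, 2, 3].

0/1, 1/1, 1/2, 3/5, 10/17

Using the convergent recurrence p_i = a_i*p_{i-1} + p_{i-2}, q_i = a_i*q_{i-1} + q_{i-2} with p_{-2}=0, p_{-1}=1, q_{-2}=1, q_{-1}=0:
  i=0: a_0=0, p_0 = 0*1 + 0 = 0, q_0 = 0*0 + 1 = 1.
  i=1: a_1=1, p_1 = 1*0 + 1 = 1, q_1 = 1*1 + 0 = 1.
  i=2: a_2=1, p_2 = 1*1 + 0 = 1, q_2 = 1*1 + 1 = 2.
  i=3: a_3=2, p_3 = 2*1 + 1 = 3, q_3 = 2*2 + 1 = 5.
  i=4: a_4=3, p_4 = 3*3 + 1 = 10, q_4 = 3*5 + 2 = 17.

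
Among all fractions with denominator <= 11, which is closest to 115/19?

67/11

Expand x = 115/19 as a continued fraction with the Euclidean algorithm:
  115 = 6*19 + 1, so a_0 = 6.
  19 = 19*1 + 0, so a_1 = 19.
so x = [6; 19].
Convergents (p_i = a_i*p_{i-1} + p_{i-2}, q_i = a_i*q_{i-1} + q_{i-2} with p_{-2}=0, p_{-1}=1, q_{-2}=1, q_{-1}=0), until the denominator exceeds 11:
  i=0: a_0=6, p_0 = 6*1 + 0 = 6, q_0 = 6*0 + 1 = 1.
  i=1: a_1=19, p_1 = 19*6 + 1 = 115, q_1 = 19*1 + 0 = 19.
q_1 = 19 > 11, so the last convergent with denominator <= 11 is p_0/q_0 = 6/1.
The closest fraction with denominator <= 11 is either p_0/q_0 or the intermediate fraction (k*p_0 + p_{-1})/(k*q_0 + q_{-1}) with the largest k >= 1 whose denominator stays <= 11; these approach x as k grows, and every other convergent or intermediate fraction in range is farther away.
Largest k: floor((11 - q_{-1})/q_0) = floor((11 - 0)/1) = 11 (using the seeds p_{-1} = 1, q_{-1} = 0).
That gives (11*6 + 1)/(11*1 + 0) = 67/11.
Compare the errors: |x - 6/1| = |115*1 - 6*19|/(19*1) = 1/19, and |x - 67/11| = |115*11 - 67*19|/(19*11) = 8/209.
Cross-multiplying, 8*19 = 152 < 209 = 1*209, so 8/209 is smaller: the intermediate fraction 67/11 is closer to x than 6/1.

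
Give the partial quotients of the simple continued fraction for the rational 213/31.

Run the Euclidean algorithm on 213 and 31; the successive quotients are the partial quotients a_0, a_1, ... (each step inverts the fractional part left over by the previous one):
  213 = 6*31 + 27, so a_0 = 6.
  31 = 1*27 + 4, so a_1 = 1.
  27 = 6*4 + 3, so a_2 = 6.
  4 = 1*3 + 1, so a_3 = 1.
  3 = 3*1 + 0, so a_4 = 3.
The remainder reaches 0 after 5 divisions, so the expansion has 5 partial quotients, read off in order.

[6; 1, 6, 1, 3]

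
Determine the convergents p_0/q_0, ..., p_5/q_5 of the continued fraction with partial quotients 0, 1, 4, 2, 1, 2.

0/1, 1/1, 4/5, 9/11, 13/16, 35/43

Using the convergent recurrence p_i = a_i*p_{i-1} + p_{i-2}, q_i = a_i*q_{i-1} + q_{i-2} with p_{-2}=0, p_{-1}=1, q_{-2}=1, q_{-1}=0:
  i=0: a_0=0, p_0 = 0*1 + 0 = 0, q_0 = 0*0 + 1 = 1.
  i=1: a_1=1, p_1 = 1*0 + 1 = 1, q_1 = 1*1 + 0 = 1.
  i=2: a_2=4, p_2 = 4*1 + 0 = 4, q_2 = 4*1 + 1 = 5.
  i=3: a_3=2, p_3 = 2*4 + 1 = 9, q_3 = 2*5 + 1 = 11.
  i=4: a_4=1, p_4 = 1*9 + 4 = 13, q_4 = 1*11 + 5 = 16.
  i=5: a_5=2, p_5 = 2*13 + 9 = 35, q_5 = 2*16 + 11 = 43.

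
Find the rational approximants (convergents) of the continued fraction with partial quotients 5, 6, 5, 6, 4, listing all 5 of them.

Using the convergent recurrence p_i = a_i*p_{i-1} + p_{i-2}, q_i = a_i*q_{i-1} + q_{i-2} with p_{-2}=0, p_{-1}=1, q_{-2}=1, q_{-1}=0:
  i=0: a_0=5, p_0 = 5*1 + 0 = 5, q_0 = 5*0 + 1 = 1.
  i=1: a_1=6, p_1 = 6*5 + 1 = 31, q_1 = 6*1 + 0 = 6.
  i=2: a_2=5, p_2 = 5*31 + 5 = 160, q_2 = 5*6 + 1 = 31.
  i=3: a_3=6, p_3 = 6*160 + 31 = 991, q_3 = 6*31 + 6 = 192.
  i=4: a_4=4, p_4 = 4*991 + 160 = 4124, q_4 = 4*192 + 31 = 799.

5/1, 31/6, 160/31, 991/192, 4124/799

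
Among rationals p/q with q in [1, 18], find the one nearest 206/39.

37/7

Expand x = 206/39 as a continued fraction with the Euclidean algorithm:
  206 = 5*39 + 11, so a_0 = 5.
  39 = 3*11 + 6, so a_1 = 3.
  11 = 1*6 + 5, so a_2 = 1.
  6 = 1*5 + 1, so a_3 = 1.
  5 = 5*1 + 0, so a_4 = 5.
so x = [5; 3, 1, 1, 5].
Convergents (p_i = a_i*p_{i-1} + p_{i-2}, q_i = a_i*q_{i-1} + q_{i-2} with p_{-2}=0, p_{-1}=1, q_{-2}=1, q_{-1}=0), until the denominator exceeds 18:
  i=0: a_0=5, p_0 = 5*1 + 0 = 5, q_0 = 5*0 + 1 = 1.
  i=1: a_1=3, p_1 = 3*5 + 1 = 16, q_1 = 3*1 + 0 = 3.
  i=2: a_2=1, p_2 = 1*16 + 5 = 21, q_2 = 1*3 + 1 = 4.
  i=3: a_3=1, p_3 = 1*21 + 16 = 37, q_3 = 1*4 + 3 = 7.
  i=4: a_4=5, p_4 = 5*37 + 21 = 206, q_4 = 5*7 + 4 = 39.
q_4 = 39 > 18, so the last convergent with denominator <= 18 is p_3/q_3 = 37/7.
The closest fraction with denominator <= 18 is either p_3/q_3 or the intermediate fraction (k*p_3 + p_2)/(k*q_3 + q_2) with the largest k >= 1 whose denominator stays <= 18; these approach x as k grows, and every other convergent or intermediate fraction in range is farther away.
Largest k: floor((18 - q_2)/q_3) = floor((18 - 4)/7) = 2.
That gives (2*37 + 21)/(2*7 + 4) = 95/18.
Compare the errors: |x - 37/7| = |206*7 - 37*39|/(39*7) = 1/273, and |x - 95/18| = |206*18 - 95*39|/(39*18) = 3/702.
Cross-multiplying, 1*702 = 702 < 819 = 3*273, so 1/273 is smaller: the convergent 37/7 is closer to x than 95/18.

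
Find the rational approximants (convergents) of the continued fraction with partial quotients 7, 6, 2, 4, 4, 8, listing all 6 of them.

7/1, 43/6, 93/13, 415/58, 1753/245, 14439/2018

Using the convergent recurrence p_i = a_i*p_{i-1} + p_{i-2}, q_i = a_i*q_{i-1} + q_{i-2} with p_{-2}=0, p_{-1}=1, q_{-2}=1, q_{-1}=0:
  i=0: a_0=7, p_0 = 7*1 + 0 = 7, q_0 = 7*0 + 1 = 1.
  i=1: a_1=6, p_1 = 6*7 + 1 = 43, q_1 = 6*1 + 0 = 6.
  i=2: a_2=2, p_2 = 2*43 + 7 = 93, q_2 = 2*6 + 1 = 13.
  i=3: a_3=4, p_3 = 4*93 + 43 = 415, q_3 = 4*13 + 6 = 58.
  i=4: a_4=4, p_4 = 4*415 + 93 = 1753, q_4 = 4*58 + 13 = 245.
  i=5: a_5=8, p_5 = 8*1753 + 415 = 14439, q_5 = 8*245 + 58 = 2018.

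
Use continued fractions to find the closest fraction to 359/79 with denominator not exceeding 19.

50/11

Expand x = 359/79 as a continued fraction with the Euclidean algorithm:
  359 = 4*79 + 43, so a_0 = 4.
  79 = 1*43 + 36, so a_1 = 1.
  43 = 1*36 + 7, so a_2 = 1.
  36 = 5*7 + 1, so a_3 = 5.
  7 = 7*1 + 0, so a_4 = 7.
so x = [4; 1, 1, 5, 7].
Convergents (p_i = a_i*p_{i-1} + p_{i-2}, q_i = a_i*q_{i-1} + q_{i-2} with p_{-2}=0, p_{-1}=1, q_{-2}=1, q_{-1}=0), until the denominator exceeds 19:
  i=0: a_0=4, p_0 = 4*1 + 0 = 4, q_0 = 4*0 + 1 = 1.
  i=1: a_1=1, p_1 = 1*4 + 1 = 5, q_1 = 1*1 + 0 = 1.
  i=2: a_2=1, p_2 = 1*5 + 4 = 9, q_2 = 1*1 + 1 = 2.
  i=3: a_3=5, p_3 = 5*9 + 5 = 50, q_3 = 5*2 + 1 = 11.
  i=4: a_4=7, p_4 = 7*50 + 9 = 359, q_4 = 7*11 + 2 = 79.
q_4 = 79 > 19, so the last convergent with denominator <= 19 is p_3/q_3 = 50/11.
The closest fraction with denominator <= 19 is either p_3/q_3 or the intermediate fraction (k*p_3 + p_2)/(k*q_3 + q_2) with the largest k >= 1 whose denominator stays <= 19; these approach x as k grows, and every other convergent or intermediate fraction in range is farther away.
Largest k: floor((19 - q_2)/q_3) = floor((19 - 2)/11) = 1.
That gives (1*50 + 9)/(1*11 + 2) = 59/13.
Compare the errors: |x - 50/11| = |359*11 - 50*79|/(79*11) = 1/869, and |x - 59/13| = |359*13 - 59*79|/(79*13) = 6/1027.
Cross-multiplying, 1*1027 = 1027 < 5214 = 6*869, so 1/869 is smaller: the convergent 50/11 is closer to x than 59/13.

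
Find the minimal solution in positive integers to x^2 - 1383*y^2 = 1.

First expand sqrt(1383) as a continued fraction. With x_i = (sqrt(1383) + m_i)/d_i and (m_0, d_0) = (0, 1): a_0 = floor(sqrt(1383)) = 37, since 37^2 = 1369 <= 1383 < 1444 = 38^2.
Iterate m_{i+1} = d_i*a_i - m_i, d_{i+1} = (1383 - m_{i+1}^2)/d_i, a_{i+1} = floor((a_0 + m_{i+1})/d_{i+1}):
  m_1 = 1*37 - 0 = 37, d_1 = (1383 - 37^2)/1 = 14/1 = 14, a_1 = floor((37 + 37)/14) = 5.
  m_2 = 14*5 - 37 = 33, d_2 = (1383 - 33^2)/14 = 294/14 = 21, a_2 = floor((37 + 33)/21) = 3.
  m_3 = 21*3 - 33 = 30, d_3 = (1383 - 30^2)/21 = 483/21 = 23, a_3 = floor((37 + 30)/23) = 2.
  m_4 = 23*2 - 30 = 16, d_4 = (1383 - 16^2)/23 = 1127/23 = 49, a_4 = floor((37 + 16)/49) = 1.
  m_5 = 49*1 - 16 = 33, d_5 = (1383 - 33^2)/49 = 294/49 = 6, a_5 = floor((37 + 33)/6) = 11.
  m_6 = 6*11 - 33 = 33, d_6 = (1383 - 33^2)/6 = 294/6 = 49, a_6 = floor((37 + 33)/49) = 1.
  m_7 = 49*1 - 33 = 16, d_7 = (1383 - 16^2)/49 = 1127/49 = 23, a_7 = floor((37 + 16)/23) = 2.
  m_8 = 23*2 - 16 = 30, d_8 = (1383 - 30^2)/23 = 483/23 = 21, a_8 = floor((37 + 30)/21) = 3.
  m_9 = 21*3 - 30 = 33, d_9 = (1383 - 33^2)/21 = 294/21 = 14, a_9 = floor((37 + 33)/14) = 5.
  m_10 = 14*5 - 33 = 37, d_10 = (1383 - 37^2)/14 = 14/14 = 1, a_10 = floor((37 + 37)/1) = 74.
  m_11 = 1*74 - 37 = 37, d_11 = (1383 - 37^2)/1 = 14/1 = 14: (m_11, d_11) = (m_1, d_1) = (37, 14), so from here the quotients repeat a_1, ..., a_10; the period length is 10.
So sqrt(1383) = [37; (5, 3, 2, 1, 11, 1, 2, 3, 5, 74)] with period length k = 10.
k is even, so the fundamental solution of x^2 - 1383y^2 = 1 is (p_{k-1}, q_{k-1}) = (p_9, q_9); compute convergents through index 9.
Convergents (p_i = a_i*p_{i-1} + p_{i-2}, q_i = a_i*q_{i-1} + q_{i-2} with p_{-2}=0, p_{-1}=1, q_{-2}=1, q_{-1}=0):
  i=0: a_0=37, p_0 = 37*1 + 0 = 37, q_0 = 37*0 + 1 = 1.
  i=1: a_1=5, p_1 = 5*37 + 1 = 186, q_1 = 5*1 + 0 = 5.
  i=2: a_2=3, p_2 = 3*186 + 37 = 595, q_2 = 3*5 + 1 = 16.
  i=3: a_3=2, p_3 = 2*595 + 186 = 1376, q_3 = 2*16 + 5 = 37.
  i=4: a_4=1, p_4 = 1*1376 + 595 = 1971, q_4 = 1*37 + 16 = 53.
  i=5: a_5=11, p_5 = 11*1971 + 1376 = 23057, q_5 = 11*53 + 37 = 620.
  i=6: a_6=1, p_6 = 1*23057 + 1971 = 25028, q_6 = 1*620 + 53 = 673.
  i=7: a_7=2, p_7 = 2*25028 + 23057 = 73113, q_7 = 2*673 + 620 = 1966.
  i=8: a_8=3, p_8 = 3*73113 + 25028 = 244367, q_8 = 3*1966 + 673 = 6571.
  i=9: a_9=5, p_9 = 5*244367 + 73113 = 1294948, q_9 = 5*6571 + 1966 = 34821.
Check: 1294948^2 - 1383*34821^2 = 1676890322704 - 1676890322703 = 1, so (x, y) = (1294948, 34821) solves the equation, and by the theorem it is the least positive solution.

(x, y) = (1294948, 34821)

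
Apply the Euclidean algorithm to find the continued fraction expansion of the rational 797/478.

Run the Euclidean algorithm on 797 and 478; the successive quotients are the partial quotients a_0, a_1, ... (each step inverts the fractional part left over by the previous one):
  797 = 1*478 + 319, so a_0 = 1.
  478 = 1*319 + 159, so a_1 = 1.
  319 = 2*159 + 1, so a_2 = 2.
  159 = 159*1 + 0, so a_3 = 159.
The remainder reaches 0 after 4 divisions, so the expansion has 4 partial quotients, read off in order.

[1; 1, 2, 159]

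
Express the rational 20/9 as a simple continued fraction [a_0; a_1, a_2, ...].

Run the Euclidean algorithm on 20 and 9; the successive quotients are the partial quotients a_0, a_1, ... (each step inverts the fractional part left over by the previous one):
  20 = 2*9 + 2, so a_0 = 2.
  9 = 4*2 + 1, so a_1 = 4.
  2 = 2*1 + 0, so a_2 = 2.
The remainder reaches 0 after 3 divisions, so the expansion has 3 partial quotients, read off in order.

[2; 4, 2]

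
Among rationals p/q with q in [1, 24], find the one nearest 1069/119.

9/1

Expand x = 1069/119 as a continued fraction with the Euclidean algorithm:
  1069 = 8*119 + 117, so a_0 = 8.
  119 = 1*117 + 2, so a_1 = 1.
  117 = 58*2 + 1, so a_2 = 58.
  2 = 2*1 + 0, so a_3 = 2.
so x = [8; 1, 58, 2].
Convergents (p_i = a_i*p_{i-1} + p_{i-2}, q_i = a_i*q_{i-1} + q_{i-2} with p_{-2}=0, p_{-1}=1, q_{-2}=1, q_{-1}=0), until the denominator exceeds 24:
  i=0: a_0=8, p_0 = 8*1 + 0 = 8, q_0 = 8*0 + 1 = 1.
  i=1: a_1=1, p_1 = 1*8 + 1 = 9, q_1 = 1*1 + 0 = 1.
  i=2: a_2=58, p_2 = 58*9 + 8 = 530, q_2 = 58*1 + 1 = 59.
q_2 = 59 > 24, so the last convergent with denominator <= 24 is p_1/q_1 = 9/1.
The closest fraction with denominator <= 24 is either p_1/q_1 or the intermediate fraction (k*p_1 + p_0)/(k*q_1 + q_0) with the largest k >= 1 whose denominator stays <= 24; these approach x as k grows, and every other convergent or intermediate fraction in range is farther away.
Largest k: floor((24 - q_0)/q_1) = floor((24 - 1)/1) = 23.
That gives (23*9 + 8)/(23*1 + 1) = 215/24.
Compare the errors: |x - 9/1| = |1069*1 - 9*119|/(119*1) = 2/119, and |x - 215/24| = |1069*24 - 215*119|/(119*24) = 71/2856.
Cross-multiplying, 2*2856 = 5712 < 8449 = 71*119, so 2/119 is smaller: the convergent 9/1 is closer to x than 215/24.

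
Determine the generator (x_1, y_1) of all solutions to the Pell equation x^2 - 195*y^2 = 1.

First expand sqrt(195) as a continued fraction. With x_i = (sqrt(195) + m_i)/d_i and (m_0, d_0) = (0, 1): a_0 = floor(sqrt(195)) = 13, since 13^2 = 169 <= 195 < 196 = 14^2.
Iterate m_{i+1} = d_i*a_i - m_i, d_{i+1} = (195 - m_{i+1}^2)/d_i, a_{i+1} = floor((a_0 + m_{i+1})/d_{i+1}):
  m_1 = 1*13 - 0 = 13, d_1 = (195 - 13^2)/1 = 26/1 = 26, a_1 = floor((13 + 13)/26) = 1.
  m_2 = 26*1 - 13 = 13, d_2 = (195 - 13^2)/26 = 26/26 = 1, a_2 = floor((13 + 13)/1) = 26.
  m_3 = 1*26 - 13 = 13, d_3 = (195 - 13^2)/1 = 26/1 = 26: (m_3, d_3) = (m_1, d_1) = (13, 26), so from here the quotients repeat a_1, a_2; the period length is 2.
So sqrt(195) = [13; (1, 26)] with period length k = 2.
k is even, so the fundamental solution of x^2 - 195y^2 = 1 is (p_{k-1}, q_{k-1}) = (p_1, q_1); compute convergents through index 1.
Convergents (p_i = a_i*p_{i-1} + p_{i-2}, q_i = a_i*q_{i-1} + q_{i-2} with p_{-2}=0, p_{-1}=1, q_{-2}=1, q_{-1}=0):
  i=0: a_0=13, p_0 = 13*1 + 0 = 13, q_0 = 13*0 + 1 = 1.
  i=1: a_1=1, p_1 = 1*13 + 1 = 14, q_1 = 1*1 + 0 = 1.
Check: 14^2 - 195*1^2 = 196 - 195 = 1, so (x, y) = (14, 1) solves the equation, and by the theorem it is the least positive solution.

(x, y) = (14, 1)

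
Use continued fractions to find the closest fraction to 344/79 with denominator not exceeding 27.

Expand x = 344/79 as a continued fraction with the Euclidean algorithm:
  344 = 4*79 + 28, so a_0 = 4.
  79 = 2*28 + 23, so a_1 = 2.
  28 = 1*23 + 5, so a_2 = 1.
  23 = 4*5 + 3, so a_3 = 4.
  5 = 1*3 + 2, so a_4 = 1.
  3 = 1*2 + 1, so a_5 = 1.
  2 = 2*1 + 0, so a_6 = 2.
so x = [4; 2, 1, 4, 1, 1, 2].
Convergents (p_i = a_i*p_{i-1} + p_{i-2}, q_i = a_i*q_{i-1} + q_{i-2} with p_{-2}=0, p_{-1}=1, q_{-2}=1, q_{-1}=0), until the denominator exceeds 27:
  i=0: a_0=4, p_0 = 4*1 + 0 = 4, q_0 = 4*0 + 1 = 1.
  i=1: a_1=2, p_1 = 2*4 + 1 = 9, q_1 = 2*1 + 0 = 2.
  i=2: a_2=1, p_2 = 1*9 + 4 = 13, q_2 = 1*2 + 1 = 3.
  i=3: a_3=4, p_3 = 4*13 + 9 = 61, q_3 = 4*3 + 2 = 14.
  i=4: a_4=1, p_4 = 1*61 + 13 = 74, q_4 = 1*14 + 3 = 17.
  i=5: a_5=1, p_5 = 1*74 + 61 = 135, q_5 = 1*17 + 14 = 31.
q_5 = 31 > 27, so the last convergent with denominator <= 27 is p_4/q_4 = 74/17.
The closest fraction with denominator <= 27 is either p_4/q_4 or the intermediate fraction (k*p_4 + p_3)/(k*q_4 + q_3) with the largest k >= 1 whose denominator stays <= 27; these approach x as k grows, and every other convergent or intermediate fraction in range is farther away.
Largest k: floor((27 - q_3)/q_4) = floor((27 - 14)/17) = 0.
Since k = 0, no intermediate fraction beyond p_4/q_4 has denominator <= 27, so the convergent 74/17 is the closest (its error is |344*17 - 74*79|/(79*17) = 2/1343).

74/17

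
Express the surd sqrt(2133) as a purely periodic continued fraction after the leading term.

[46; (5, 2, 2, 1, 2, 1, 2, 2, 5, 92)]

Write x_i = (sqrt(2133) + m_i)/d_i with (m_0, d_0) = (0, 1). a_0 = floor(sqrt(2133)) = 46, since 46^2 = 2116 <= 2133 < 2209 = 47^2.
Iterate m_{i+1} = d_i*a_i - m_i, d_{i+1} = (2133 - m_{i+1}^2)/d_i, a_{i+1} = floor((a_0 + m_{i+1})/d_{i+1}):
  m_1 = 1*46 - 0 = 46, d_1 = (2133 - 46^2)/1 = 17/1 = 17, a_1 = floor((46 + 46)/17) = 5.
  m_2 = 17*5 - 46 = 39, d_2 = (2133 - 39^2)/17 = 612/17 = 36, a_2 = floor((46 + 39)/36) = 2.
  m_3 = 36*2 - 39 = 33, d_3 = (2133 - 33^2)/36 = 1044/36 = 29, a_3 = floor((46 + 33)/29) = 2.
  m_4 = 29*2 - 33 = 25, d_4 = (2133 - 25^2)/29 = 1508/29 = 52, a_4 = floor((46 + 25)/52) = 1.
  m_5 = 52*1 - 25 = 27, d_5 = (2133 - 27^2)/52 = 1404/52 = 27, a_5 = floor((46 + 27)/27) = 2.
  m_6 = 27*2 - 27 = 27, d_6 = (2133 - 27^2)/27 = 1404/27 = 52, a_6 = floor((46 + 27)/52) = 1.
  m_7 = 52*1 - 27 = 25, d_7 = (2133 - 25^2)/52 = 1508/52 = 29, a_7 = floor((46 + 25)/29) = 2.
  m_8 = 29*2 - 25 = 33, d_8 = (2133 - 33^2)/29 = 1044/29 = 36, a_8 = floor((46 + 33)/36) = 2.
  m_9 = 36*2 - 33 = 39, d_9 = (2133 - 39^2)/36 = 612/36 = 17, a_9 = floor((46 + 39)/17) = 5.
  m_10 = 17*5 - 39 = 46, d_10 = (2133 - 46^2)/17 = 17/17 = 1, a_10 = floor((46 + 46)/1) = 92.
  m_11 = 1*92 - 46 = 46, d_11 = (2133 - 46^2)/1 = 17/1 = 17: (m_11, d_11) = (m_1, d_1) = (46, 17), so from here the quotients repeat a_1, ..., a_10; the period length is 10.
Hence the expansion of sqrt(2133) is a_0 = 46 followed by the repeating block 5, 2, 2, 1, 2, 1, 2, 2, 5, 92 (period 10).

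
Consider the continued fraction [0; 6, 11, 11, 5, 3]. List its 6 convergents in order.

Using the convergent recurrence p_i = a_i*p_{i-1} + p_{i-2}, q_i = a_i*q_{i-1} + q_{i-2} with p_{-2}=0, p_{-1}=1, q_{-2}=1, q_{-1}=0:
  i=0: a_0=0, p_0 = 0*1 + 0 = 0, q_0 = 0*0 + 1 = 1.
  i=1: a_1=6, p_1 = 6*0 + 1 = 1, q_1 = 6*1 + 0 = 6.
  i=2: a_2=11, p_2 = 11*1 + 0 = 11, q_2 = 11*6 + 1 = 67.
  i=3: a_3=11, p_3 = 11*11 + 1 = 122, q_3 = 11*67 + 6 = 743.
  i=4: a_4=5, p_4 = 5*122 + 11 = 621, q_4 = 5*743 + 67 = 3782.
  i=5: a_5=3, p_5 = 3*621 + 122 = 1985, q_5 = 3*3782 + 743 = 12089.

0/1, 1/6, 11/67, 122/743, 621/3782, 1985/12089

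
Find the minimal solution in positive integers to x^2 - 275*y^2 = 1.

(x, y) = (199, 12)

First expand sqrt(275) as a continued fraction. With x_i = (sqrt(275) + m_i)/d_i and (m_0, d_0) = (0, 1): a_0 = floor(sqrt(275)) = 16, since 16^2 = 256 <= 275 < 289 = 17^2.
Iterate m_{i+1} = d_i*a_i - m_i, d_{i+1} = (275 - m_{i+1}^2)/d_i, a_{i+1} = floor((a_0 + m_{i+1})/d_{i+1}):
  m_1 = 1*16 - 0 = 16, d_1 = (275 - 16^2)/1 = 19/1 = 19, a_1 = floor((16 + 16)/19) = 1.
  m_2 = 19*1 - 16 = 3, d_2 = (275 - 3^2)/19 = 266/19 = 14, a_2 = floor((16 + 3)/14) = 1.
  m_3 = 14*1 - 3 = 11, d_3 = (275 - 11^2)/14 = 154/14 = 11, a_3 = floor((16 + 11)/11) = 2.
  m_4 = 11*2 - 11 = 11, d_4 = (275 - 11^2)/11 = 154/11 = 14, a_4 = floor((16 + 11)/14) = 1.
  m_5 = 14*1 - 11 = 3, d_5 = (275 - 3^2)/14 = 266/14 = 19, a_5 = floor((16 + 3)/19) = 1.
  m_6 = 19*1 - 3 = 16, d_6 = (275 - 16^2)/19 = 19/19 = 1, a_6 = floor((16 + 16)/1) = 32.
  m_7 = 1*32 - 16 = 16, d_7 = (275 - 16^2)/1 = 19/1 = 19: (m_7, d_7) = (m_1, d_1) = (16, 19), so from here the quotients repeat a_1, ..., a_6; the period length is 6.
So sqrt(275) = [16; (1, 1, 2, 1, 1, 32)] with period length k = 6.
k is even, so the fundamental solution of x^2 - 275y^2 = 1 is (p_{k-1}, q_{k-1}) = (p_5, q_5); compute convergents through index 5.
Convergents (p_i = a_i*p_{i-1} + p_{i-2}, q_i = a_i*q_{i-1} + q_{i-2} with p_{-2}=0, p_{-1}=1, q_{-2}=1, q_{-1}=0):
  i=0: a_0=16, p_0 = 16*1 + 0 = 16, q_0 = 16*0 + 1 = 1.
  i=1: a_1=1, p_1 = 1*16 + 1 = 17, q_1 = 1*1 + 0 = 1.
  i=2: a_2=1, p_2 = 1*17 + 16 = 33, q_2 = 1*1 + 1 = 2.
  i=3: a_3=2, p_3 = 2*33 + 17 = 83, q_3 = 2*2 + 1 = 5.
  i=4: a_4=1, p_4 = 1*83 + 33 = 116, q_4 = 1*5 + 2 = 7.
  i=5: a_5=1, p_5 = 1*116 + 83 = 199, q_5 = 1*7 + 5 = 12.
Check: 199^2 - 275*12^2 = 39601 - 39600 = 1, so (x, y) = (199, 12) solves the equation, and by the theorem it is the least positive solution.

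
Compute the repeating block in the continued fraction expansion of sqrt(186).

[13; (1, 1, 1, 3, 4, 3, 1, 1, 1, 26)]

Write x_i = (sqrt(186) + m_i)/d_i with (m_0, d_0) = (0, 1). a_0 = floor(sqrt(186)) = 13, since 13^2 = 169 <= 186 < 196 = 14^2.
Iterate m_{i+1} = d_i*a_i - m_i, d_{i+1} = (186 - m_{i+1}^2)/d_i, a_{i+1} = floor((a_0 + m_{i+1})/d_{i+1}):
  m_1 = 1*13 - 0 = 13, d_1 = (186 - 13^2)/1 = 17/1 = 17, a_1 = floor((13 + 13)/17) = 1.
  m_2 = 17*1 - 13 = 4, d_2 = (186 - 4^2)/17 = 170/17 = 10, a_2 = floor((13 + 4)/10) = 1.
  m_3 = 10*1 - 4 = 6, d_3 = (186 - 6^2)/10 = 150/10 = 15, a_3 = floor((13 + 6)/15) = 1.
  m_4 = 15*1 - 6 = 9, d_4 = (186 - 9^2)/15 = 105/15 = 7, a_4 = floor((13 + 9)/7) = 3.
  m_5 = 7*3 - 9 = 12, d_5 = (186 - 12^2)/7 = 42/7 = 6, a_5 = floor((13 + 12)/6) = 4.
  m_6 = 6*4 - 12 = 12, d_6 = (186 - 12^2)/6 = 42/6 = 7, a_6 = floor((13 + 12)/7) = 3.
  m_7 = 7*3 - 12 = 9, d_7 = (186 - 9^2)/7 = 105/7 = 15, a_7 = floor((13 + 9)/15) = 1.
  m_8 = 15*1 - 9 = 6, d_8 = (186 - 6^2)/15 = 150/15 = 10, a_8 = floor((13 + 6)/10) = 1.
  m_9 = 10*1 - 6 = 4, d_9 = (186 - 4^2)/10 = 170/10 = 17, a_9 = floor((13 + 4)/17) = 1.
  m_10 = 17*1 - 4 = 13, d_10 = (186 - 13^2)/17 = 17/17 = 1, a_10 = floor((13 + 13)/1) = 26.
  m_11 = 1*26 - 13 = 13, d_11 = (186 - 13^2)/1 = 17/1 = 17: (m_11, d_11) = (m_1, d_1) = (13, 17), so from here the quotients repeat a_1, ..., a_10; the period length is 10.
Hence the expansion of sqrt(186) is a_0 = 13 followed by the repeating block 1, 1, 1, 3, 4, 3, 1, 1, 1, 26 (period 10).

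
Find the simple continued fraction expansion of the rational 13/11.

[1; 5, 2]

Run the Euclidean algorithm on 13 and 11; the successive quotients are the partial quotients a_0, a_1, ... (each step inverts the fractional part left over by the previous one):
  13 = 1*11 + 2, so a_0 = 1.
  11 = 5*2 + 1, so a_1 = 5.
  2 = 2*1 + 0, so a_2 = 2.
The remainder reaches 0 after 3 divisions, so the expansion has 3 partial quotients, read off in order.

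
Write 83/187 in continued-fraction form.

Run the Euclidean algorithm on 83 and 187; the successive quotients are the partial quotients a_0, a_1, ... (each step inverts the fractional part left over by the previous one):
  83 = 0*187 + 83, so a_0 = 0.
  187 = 2*83 + 21, so a_1 = 2.
  83 = 3*21 + 20, so a_2 = 3.
  21 = 1*20 + 1, so a_3 = 1.
  20 = 20*1 + 0, so a_4 = 20.
The remainder reaches 0 after 5 divisions, so the expansion has 5 partial quotients, read off in order.

[0; 2, 3, 1, 20]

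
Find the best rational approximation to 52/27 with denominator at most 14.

27/14

Expand x = 52/27 as a continued fraction with the Euclidean algorithm:
  52 = 1*27 + 25, so a_0 = 1.
  27 = 1*25 + 2, so a_1 = 1.
  25 = 12*2 + 1, so a_2 = 12.
  2 = 2*1 + 0, so a_3 = 2.
so x = [1; 1, 12, 2].
Convergents (p_i = a_i*p_{i-1} + p_{i-2}, q_i = a_i*q_{i-1} + q_{i-2} with p_{-2}=0, p_{-1}=1, q_{-2}=1, q_{-1}=0), until the denominator exceeds 14:
  i=0: a_0=1, p_0 = 1*1 + 0 = 1, q_0 = 1*0 + 1 = 1.
  i=1: a_1=1, p_1 = 1*1 + 1 = 2, q_1 = 1*1 + 0 = 1.
  i=2: a_2=12, p_2 = 12*2 + 1 = 25, q_2 = 12*1 + 1 = 13.
  i=3: a_3=2, p_3 = 2*25 + 2 = 52, q_3 = 2*13 + 1 = 27.
q_3 = 27 > 14, so the last convergent with denominator <= 14 is p_2/q_2 = 25/13.
The closest fraction with denominator <= 14 is either p_2/q_2 or the intermediate fraction (k*p_2 + p_1)/(k*q_2 + q_1) with the largest k >= 1 whose denominator stays <= 14; these approach x as k grows, and every other convergent or intermediate fraction in range is farther away.
Largest k: floor((14 - q_1)/q_2) = floor((14 - 1)/13) = 1.
That gives (1*25 + 2)/(1*13 + 1) = 27/14.
Compare the errors: |x - 25/13| = |52*13 - 25*27|/(27*13) = 1/351, and |x - 27/14| = |52*14 - 27*27|/(27*14) = 1/378.
Cross-multiplying, 1*351 = 351 < 378 = 1*378, so 1/378 is smaller: the intermediate fraction 27/14 is closer to x than 25/13.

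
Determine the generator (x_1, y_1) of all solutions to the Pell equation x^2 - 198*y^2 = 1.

First expand sqrt(198) as a continued fraction. With x_i = (sqrt(198) + m_i)/d_i and (m_0, d_0) = (0, 1): a_0 = floor(sqrt(198)) = 14, since 14^2 = 196 <= 198 < 225 = 15^2.
Iterate m_{i+1} = d_i*a_i - m_i, d_{i+1} = (198 - m_{i+1}^2)/d_i, a_{i+1} = floor((a_0 + m_{i+1})/d_{i+1}):
  m_1 = 1*14 - 0 = 14, d_1 = (198 - 14^2)/1 = 2/1 = 2, a_1 = floor((14 + 14)/2) = 14.
  m_2 = 2*14 - 14 = 14, d_2 = (198 - 14^2)/2 = 2/2 = 1, a_2 = floor((14 + 14)/1) = 28.
  m_3 = 1*28 - 14 = 14, d_3 = (198 - 14^2)/1 = 2/1 = 2: (m_3, d_3) = (m_1, d_1) = (14, 2), so from here the quotients repeat a_1, a_2; the period length is 2.
So sqrt(198) = [14; (14, 28)] with period length k = 2.
k is even, so the fundamental solution of x^2 - 198y^2 = 1 is (p_{k-1}, q_{k-1}) = (p_1, q_1); compute convergents through index 1.
Convergents (p_i = a_i*p_{i-1} + p_{i-2}, q_i = a_i*q_{i-1} + q_{i-2} with p_{-2}=0, p_{-1}=1, q_{-2}=1, q_{-1}=0):
  i=0: a_0=14, p_0 = 14*1 + 0 = 14, q_0 = 14*0 + 1 = 1.
  i=1: a_1=14, p_1 = 14*14 + 1 = 197, q_1 = 14*1 + 0 = 14.
Check: 197^2 - 198*14^2 = 38809 - 38808 = 1, so (x, y) = (197, 14) solves the equation, and by the theorem it is the least positive solution.

(x, y) = (197, 14)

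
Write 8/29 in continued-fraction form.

[0; 3, 1, 1, 1, 2]

Run the Euclidean algorithm on 8 and 29; the successive quotients are the partial quotients a_0, a_1, ... (each step inverts the fractional part left over by the previous one):
  8 = 0*29 + 8, so a_0 = 0.
  29 = 3*8 + 5, so a_1 = 3.
  8 = 1*5 + 3, so a_2 = 1.
  5 = 1*3 + 2, so a_3 = 1.
  3 = 1*2 + 1, so a_4 = 1.
  2 = 2*1 + 0, so a_5 = 2.
The remainder reaches 0 after 6 divisions, so the expansion has 6 partial quotients, read off in order.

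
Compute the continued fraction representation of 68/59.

[1; 6, 1, 1, 4]

Run the Euclidean algorithm on 68 and 59; the successive quotients are the partial quotients a_0, a_1, ... (each step inverts the fractional part left over by the previous one):
  68 = 1*59 + 9, so a_0 = 1.
  59 = 6*9 + 5, so a_1 = 6.
  9 = 1*5 + 4, so a_2 = 1.
  5 = 1*4 + 1, so a_3 = 1.
  4 = 4*1 + 0, so a_4 = 4.
The remainder reaches 0 after 5 divisions, so the expansion has 5 partial quotients, read off in order.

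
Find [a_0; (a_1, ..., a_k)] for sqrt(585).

[24; (5, 2, 1, 4, 1, 2, 5, 48)]

Write x_i = (sqrt(585) + m_i)/d_i with (m_0, d_0) = (0, 1). a_0 = floor(sqrt(585)) = 24, since 24^2 = 576 <= 585 < 625 = 25^2.
Iterate m_{i+1} = d_i*a_i - m_i, d_{i+1} = (585 - m_{i+1}^2)/d_i, a_{i+1} = floor((a_0 + m_{i+1})/d_{i+1}):
  m_1 = 1*24 - 0 = 24, d_1 = (585 - 24^2)/1 = 9/1 = 9, a_1 = floor((24 + 24)/9) = 5.
  m_2 = 9*5 - 24 = 21, d_2 = (585 - 21^2)/9 = 144/9 = 16, a_2 = floor((24 + 21)/16) = 2.
  m_3 = 16*2 - 21 = 11, d_3 = (585 - 11^2)/16 = 464/16 = 29, a_3 = floor((24 + 11)/29) = 1.
  m_4 = 29*1 - 11 = 18, d_4 = (585 - 18^2)/29 = 261/29 = 9, a_4 = floor((24 + 18)/9) = 4.
  m_5 = 9*4 - 18 = 18, d_5 = (585 - 18^2)/9 = 261/9 = 29, a_5 = floor((24 + 18)/29) = 1.
  m_6 = 29*1 - 18 = 11, d_6 = (585 - 11^2)/29 = 464/29 = 16, a_6 = floor((24 + 11)/16) = 2.
  m_7 = 16*2 - 11 = 21, d_7 = (585 - 21^2)/16 = 144/16 = 9, a_7 = floor((24 + 21)/9) = 5.
  m_8 = 9*5 - 21 = 24, d_8 = (585 - 24^2)/9 = 9/9 = 1, a_8 = floor((24 + 24)/1) = 48.
  m_9 = 1*48 - 24 = 24, d_9 = (585 - 24^2)/1 = 9/1 = 9: (m_9, d_9) = (m_1, d_1) = (24, 9), so from here the quotients repeat a_1, ..., a_8; the period length is 8.
Hence the expansion of sqrt(585) is a_0 = 24 followed by the repeating block 5, 2, 1, 4, 1, 2, 5, 48 (period 8).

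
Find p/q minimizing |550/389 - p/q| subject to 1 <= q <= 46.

Expand x = 550/389 as a continued fraction with the Euclidean algorithm:
  550 = 1*389 + 161, so a_0 = 1.
  389 = 2*161 + 67, so a_1 = 2.
  161 = 2*67 + 27, so a_2 = 2.
  67 = 2*27 + 13, so a_3 = 2.
  27 = 2*13 + 1, so a_4 = 2.
  13 = 13*1 + 0, so a_5 = 13.
so x = [1; 2, 2, 2, 2, 13].
Convergents (p_i = a_i*p_{i-1} + p_{i-2}, q_i = a_i*q_{i-1} + q_{i-2} with p_{-2}=0, p_{-1}=1, q_{-2}=1, q_{-1}=0), until the denominator exceeds 46:
  i=0: a_0=1, p_0 = 1*1 + 0 = 1, q_0 = 1*0 + 1 = 1.
  i=1: a_1=2, p_1 = 2*1 + 1 = 3, q_1 = 2*1 + 0 = 2.
  i=2: a_2=2, p_2 = 2*3 + 1 = 7, q_2 = 2*2 + 1 = 5.
  i=3: a_3=2, p_3 = 2*7 + 3 = 17, q_3 = 2*5 + 2 = 12.
  i=4: a_4=2, p_4 = 2*17 + 7 = 41, q_4 = 2*12 + 5 = 29.
  i=5: a_5=13, p_5 = 13*41 + 17 = 550, q_5 = 13*29 + 12 = 389.
q_5 = 389 > 46, so the last convergent with denominator <= 46 is p_4/q_4 = 41/29.
The closest fraction with denominator <= 46 is either p_4/q_4 or the intermediate fraction (k*p_4 + p_3)/(k*q_4 + q_3) with the largest k >= 1 whose denominator stays <= 46; these approach x as k grows, and every other convergent or intermediate fraction in range is farther away.
Largest k: floor((46 - q_3)/q_4) = floor((46 - 12)/29) = 1.
That gives (1*41 + 17)/(1*29 + 12) = 58/41.
Compare the errors: |x - 41/29| = |550*29 - 41*389|/(389*29) = 1/11281, and |x - 58/41| = |550*41 - 58*389|/(389*41) = 12/15949.
Cross-multiplying, 1*15949 = 15949 < 135372 = 12*11281, so 1/11281 is smaller: the convergent 41/29 is closer to x than 58/41.

41/29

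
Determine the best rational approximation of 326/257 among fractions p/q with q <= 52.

52/41

Expand x = 326/257 as a continued fraction with the Euclidean algorithm:
  326 = 1*257 + 69, so a_0 = 1.
  257 = 3*69 + 50, so a_1 = 3.
  69 = 1*50 + 19, so a_2 = 1.
  50 = 2*19 + 12, so a_3 = 2.
  19 = 1*12 + 7, so a_4 = 1.
  12 = 1*7 + 5, so a_5 = 1.
  7 = 1*5 + 2, so a_6 = 1.
  5 = 2*2 + 1, so a_7 = 2.
  2 = 2*1 + 0, so a_8 = 2.
so x = [1; 3, 1, 2, 1, 1, 1, 2, 2].
Convergents (p_i = a_i*p_{i-1} + p_{i-2}, q_i = a_i*q_{i-1} + q_{i-2} with p_{-2}=0, p_{-1}=1, q_{-2}=1, q_{-1}=0), until the denominator exceeds 52:
  i=0: a_0=1, p_0 = 1*1 + 0 = 1, q_0 = 1*0 + 1 = 1.
  i=1: a_1=3, p_1 = 3*1 + 1 = 4, q_1 = 3*1 + 0 = 3.
  i=2: a_2=1, p_2 = 1*4 + 1 = 5, q_2 = 1*3 + 1 = 4.
  i=3: a_3=2, p_3 = 2*5 + 4 = 14, q_3 = 2*4 + 3 = 11.
  i=4: a_4=1, p_4 = 1*14 + 5 = 19, q_4 = 1*11 + 4 = 15.
  i=5: a_5=1, p_5 = 1*19 + 14 = 33, q_5 = 1*15 + 11 = 26.
  i=6: a_6=1, p_6 = 1*33 + 19 = 52, q_6 = 1*26 + 15 = 41.
  i=7: a_7=2, p_7 = 2*52 + 33 = 137, q_7 = 2*41 + 26 = 108.
q_7 = 108 > 52, so the last convergent with denominator <= 52 is p_6/q_6 = 52/41.
The closest fraction with denominator <= 52 is either p_6/q_6 or the intermediate fraction (k*p_6 + p_5)/(k*q_6 + q_5) with the largest k >= 1 whose denominator stays <= 52; these approach x as k grows, and every other convergent or intermediate fraction in range is farther away.
Largest k: floor((52 - q_5)/q_6) = floor((52 - 26)/41) = 0.
Since k = 0, no intermediate fraction beyond p_6/q_6 has denominator <= 52, so the convergent 52/41 is the closest (its error is |326*41 - 52*257|/(257*41) = 2/10537).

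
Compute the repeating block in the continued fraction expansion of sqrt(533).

[23; (11, 1, 1, 11, 46)]

Write x_i = (sqrt(533) + m_i)/d_i with (m_0, d_0) = (0, 1). a_0 = floor(sqrt(533)) = 23, since 23^2 = 529 <= 533 < 576 = 24^2.
Iterate m_{i+1} = d_i*a_i - m_i, d_{i+1} = (533 - m_{i+1}^2)/d_i, a_{i+1} = floor((a_0 + m_{i+1})/d_{i+1}):
  m_1 = 1*23 - 0 = 23, d_1 = (533 - 23^2)/1 = 4/1 = 4, a_1 = floor((23 + 23)/4) = 11.
  m_2 = 4*11 - 23 = 21, d_2 = (533 - 21^2)/4 = 92/4 = 23, a_2 = floor((23 + 21)/23) = 1.
  m_3 = 23*1 - 21 = 2, d_3 = (533 - 2^2)/23 = 529/23 = 23, a_3 = floor((23 + 2)/23) = 1.
  m_4 = 23*1 - 2 = 21, d_4 = (533 - 21^2)/23 = 92/23 = 4, a_4 = floor((23 + 21)/4) = 11.
  m_5 = 4*11 - 21 = 23, d_5 = (533 - 23^2)/4 = 4/4 = 1, a_5 = floor((23 + 23)/1) = 46.
  m_6 = 1*46 - 23 = 23, d_6 = (533 - 23^2)/1 = 4/1 = 4: (m_6, d_6) = (m_1, d_1) = (23, 4), so from here the quotients repeat a_1, ..., a_5; the period length is 5.
Hence the expansion of sqrt(533) is a_0 = 23 followed by the repeating block 11, 1, 1, 11, 46 (period 5).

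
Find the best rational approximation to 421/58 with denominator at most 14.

29/4

Expand x = 421/58 as a continued fraction with the Euclidean algorithm:
  421 = 7*58 + 15, so a_0 = 7.
  58 = 3*15 + 13, so a_1 = 3.
  15 = 1*13 + 2, so a_2 = 1.
  13 = 6*2 + 1, so a_3 = 6.
  2 = 2*1 + 0, so a_4 = 2.
so x = [7; 3, 1, 6, 2].
Convergents (p_i = a_i*p_{i-1} + p_{i-2}, q_i = a_i*q_{i-1} + q_{i-2} with p_{-2}=0, p_{-1}=1, q_{-2}=1, q_{-1}=0), until the denominator exceeds 14:
  i=0: a_0=7, p_0 = 7*1 + 0 = 7, q_0 = 7*0 + 1 = 1.
  i=1: a_1=3, p_1 = 3*7 + 1 = 22, q_1 = 3*1 + 0 = 3.
  i=2: a_2=1, p_2 = 1*22 + 7 = 29, q_2 = 1*3 + 1 = 4.
  i=3: a_3=6, p_3 = 6*29 + 22 = 196, q_3 = 6*4 + 3 = 27.
q_3 = 27 > 14, so the last convergent with denominator <= 14 is p_2/q_2 = 29/4.
The closest fraction with denominator <= 14 is either p_2/q_2 or the intermediate fraction (k*p_2 + p_1)/(k*q_2 + q_1) with the largest k >= 1 whose denominator stays <= 14; these approach x as k grows, and every other convergent or intermediate fraction in range is farther away.
Largest k: floor((14 - q_1)/q_2) = floor((14 - 3)/4) = 2.
That gives (2*29 + 22)/(2*4 + 3) = 80/11.
Compare the errors: |x - 29/4| = |421*4 - 29*58|/(58*4) = 2/232, and |x - 80/11| = |421*11 - 80*58|/(58*11) = 9/638.
Cross-multiplying, 2*638 = 1276 < 2088 = 9*232, so 2/232 is smaller: the convergent 29/4 is closer to x than 80/11.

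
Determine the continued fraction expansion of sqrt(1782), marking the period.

[42; (4, 1, 2, 9, 42, 9, 2, 1, 4, 84)]

Write x_i = (sqrt(1782) + m_i)/d_i with (m_0, d_0) = (0, 1). a_0 = floor(sqrt(1782)) = 42, since 42^2 = 1764 <= 1782 < 1849 = 43^2.
Iterate m_{i+1} = d_i*a_i - m_i, d_{i+1} = (1782 - m_{i+1}^2)/d_i, a_{i+1} = floor((a_0 + m_{i+1})/d_{i+1}):
  m_1 = 1*42 - 0 = 42, d_1 = (1782 - 42^2)/1 = 18/1 = 18, a_1 = floor((42 + 42)/18) = 4.
  m_2 = 18*4 - 42 = 30, d_2 = (1782 - 30^2)/18 = 882/18 = 49, a_2 = floor((42 + 30)/49) = 1.
  m_3 = 49*1 - 30 = 19, d_3 = (1782 - 19^2)/49 = 1421/49 = 29, a_3 = floor((42 + 19)/29) = 2.
  m_4 = 29*2 - 19 = 39, d_4 = (1782 - 39^2)/29 = 261/29 = 9, a_4 = floor((42 + 39)/9) = 9.
  m_5 = 9*9 - 39 = 42, d_5 = (1782 - 42^2)/9 = 18/9 = 2, a_5 = floor((42 + 42)/2) = 42.
  m_6 = 2*42 - 42 = 42, d_6 = (1782 - 42^2)/2 = 18/2 = 9, a_6 = floor((42 + 42)/9) = 9.
  m_7 = 9*9 - 42 = 39, d_7 = (1782 - 39^2)/9 = 261/9 = 29, a_7 = floor((42 + 39)/29) = 2.
  m_8 = 29*2 - 39 = 19, d_8 = (1782 - 19^2)/29 = 1421/29 = 49, a_8 = floor((42 + 19)/49) = 1.
  m_9 = 49*1 - 19 = 30, d_9 = (1782 - 30^2)/49 = 882/49 = 18, a_9 = floor((42 + 30)/18) = 4.
  m_10 = 18*4 - 30 = 42, d_10 = (1782 - 42^2)/18 = 18/18 = 1, a_10 = floor((42 + 42)/1) = 84.
  m_11 = 1*84 - 42 = 42, d_11 = (1782 - 42^2)/1 = 18/1 = 18: (m_11, d_11) = (m_1, d_1) = (42, 18), so from here the quotients repeat a_1, ..., a_10; the period length is 10.
Hence the expansion of sqrt(1782) is a_0 = 42 followed by the repeating block 4, 1, 2, 9, 42, 9, 2, 1, 4, 84 (period 10).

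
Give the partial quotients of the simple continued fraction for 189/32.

[5; 1, 9, 1, 2]

Run the Euclidean algorithm on 189 and 32; the successive quotients are the partial quotients a_0, a_1, ... (each step inverts the fractional part left over by the previous one):
  189 = 5*32 + 29, so a_0 = 5.
  32 = 1*29 + 3, so a_1 = 1.
  29 = 9*3 + 2, so a_2 = 9.
  3 = 1*2 + 1, so a_3 = 1.
  2 = 2*1 + 0, so a_4 = 2.
The remainder reaches 0 after 5 divisions, so the expansion has 5 partial quotients, read off in order.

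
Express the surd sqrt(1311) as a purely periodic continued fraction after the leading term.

Write x_i = (sqrt(1311) + m_i)/d_i with (m_0, d_0) = (0, 1). a_0 = floor(sqrt(1311)) = 36, since 36^2 = 1296 <= 1311 < 1369 = 37^2.
Iterate m_{i+1} = d_i*a_i - m_i, d_{i+1} = (1311 - m_{i+1}^2)/d_i, a_{i+1} = floor((a_0 + m_{i+1})/d_{i+1}):
  m_1 = 1*36 - 0 = 36, d_1 = (1311 - 36^2)/1 = 15/1 = 15, a_1 = floor((36 + 36)/15) = 4.
  m_2 = 15*4 - 36 = 24, d_2 = (1311 - 24^2)/15 = 735/15 = 49, a_2 = floor((36 + 24)/49) = 1.
  m_3 = 49*1 - 24 = 25, d_3 = (1311 - 25^2)/49 = 686/49 = 14, a_3 = floor((36 + 25)/14) = 4.
  m_4 = 14*4 - 25 = 31, d_4 = (1311 - 31^2)/14 = 350/14 = 25, a_4 = floor((36 + 31)/25) = 2.
  m_5 = 25*2 - 31 = 19, d_5 = (1311 - 19^2)/25 = 950/25 = 38, a_5 = floor((36 + 19)/38) = 1.
  m_6 = 38*1 - 19 = 19, d_6 = (1311 - 19^2)/38 = 950/38 = 25, a_6 = floor((36 + 19)/25) = 2.
  m_7 = 25*2 - 19 = 31, d_7 = (1311 - 31^2)/25 = 350/25 = 14, a_7 = floor((36 + 31)/14) = 4.
  m_8 = 14*4 - 31 = 25, d_8 = (1311 - 25^2)/14 = 686/14 = 49, a_8 = floor((36 + 25)/49) = 1.
  m_9 = 49*1 - 25 = 24, d_9 = (1311 - 24^2)/49 = 735/49 = 15, a_9 = floor((36 + 24)/15) = 4.
  m_10 = 15*4 - 24 = 36, d_10 = (1311 - 36^2)/15 = 15/15 = 1, a_10 = floor((36 + 36)/1) = 72.
  m_11 = 1*72 - 36 = 36, d_11 = (1311 - 36^2)/1 = 15/1 = 15: (m_11, d_11) = (m_1, d_1) = (36, 15), so from here the quotients repeat a_1, ..., a_10; the period length is 10.
Hence the expansion of sqrt(1311) is a_0 = 36 followed by the repeating block 4, 1, 4, 2, 1, 2, 4, 1, 4, 72 (period 10).

[36; (4, 1, 4, 2, 1, 2, 4, 1, 4, 72)]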